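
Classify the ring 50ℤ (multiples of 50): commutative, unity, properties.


50ℤ is a commutative ring under +,× but has no multiplicative identity (1 ∉ 50ℤ); it has no zero divisors, but without unity it is not an integral domain
Commutative: Yes
Integral domain: No
Has unity: No

50ℤ (multiples of 50): Commutative=Yes, Unity=No


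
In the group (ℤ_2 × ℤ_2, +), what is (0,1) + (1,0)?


Operation: componentwise addition mod (2, 2)
(0,1) + (1,0) = ((a₁+b₁) mod 2, (a₂+b₂) mod 2) with a = (0,1), b = (1,0)

(0,1) + (1,0) = (1,1)


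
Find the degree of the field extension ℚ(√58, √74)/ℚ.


[ℚ(√58,√74):ℚ] = [ℚ(√58,√74):ℚ(√58)]·[ℚ(√58):ℚ] = 2·2 = 4

[ℚ(√58, √74)/ℚ] = 4


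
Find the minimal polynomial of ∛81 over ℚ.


∛81 satisfies x³ - 81 = 0, irreducible over ℚ (no rational root; 81 is not a perfect cube)

Minimal polynomial: x³ - 81


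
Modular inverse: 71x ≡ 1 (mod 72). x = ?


Use the extended Euclidean algorithm to write 1 = 71·s + 72·t; then s mod 72 is the inverse.
Euclidean algorithm:
  71 = 0·72 + 71
  72 = 1·71 + 1
  71 = 71·1 + 0
gcd(71,72) = 1
Back-substitution gives: 71·(-1) + 72·(1) = 1
So 71⁻¹ ≡ -1 ≡ 71 (mod 72)
Check: 71 × 71 = 5041 ≡ 1 (mod 72) ✓

71⁻¹ ≡ 71 (mod 72)


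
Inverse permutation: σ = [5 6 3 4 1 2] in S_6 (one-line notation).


To find σ⁻¹, swap domain and range:
σ(1) = 5 → σ⁻¹(5) = 1
σ(2) = 6 → σ⁻¹(6) = 2
σ(3) = 3 → σ⁻¹(3) = 3
σ(4) = 4 → σ⁻¹(4) = 4
σ(5) = 1 → σ⁻¹(1) = 5
σ(6) = 2 → σ⁻¹(2) = 6

σ⁻¹ = [5 6 3 4 1 2]


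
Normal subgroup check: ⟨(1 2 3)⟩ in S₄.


H = ⟨(1 2 3)⟩ in S₄
(1 4)(1 2 3)(1 4)⁻¹ = (4 2 3) ∉ ⟨(1 2 3)⟩

No, not a normal subgroup


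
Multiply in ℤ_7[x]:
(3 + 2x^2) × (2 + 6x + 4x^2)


Expand and collect like terms; reduce coefficients mod 7:
x^0: 3·2 = 6 ≡ 6 (mod 7)
x^1: 3·6 + 0·2 = 18 ≡ 4 (mod 7)
x^2: 3·4 + 0·6 + 2·2 = 16 ≡ 2 (mod 7)
x^3: 0·4 + 2·6 = 12 ≡ 5 (mod 7)
x^4: 2·4 = 8 ≡ 1 (mod 7)
Result: 6 + 4x + 2x^2 + 5x^3 + x^4

f · g = 6 + 4x + 2x^2 + 5x^3 + x^4


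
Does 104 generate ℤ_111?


g generates ℤ_n iff gcd(g, n) = 1
gcd(104, 111) = 1
Since gcd = 1, 104 is a generator.

Yes, 104 generates ℤ_111


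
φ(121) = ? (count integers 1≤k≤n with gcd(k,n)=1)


Factor n: 121 = 11^2
φ(n) = n · ∏(1 - 1/p) over distinct primes p | n
φ(121) = 121 · (1 - 1/11) = 110

φ(121) = 110


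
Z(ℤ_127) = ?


Z(G) = {g ∈ G | gx = xg for all x ∈ G}
ℤ_127 is abelian, so Z(G) = G

Z(ℤ_127) = ℤ_127


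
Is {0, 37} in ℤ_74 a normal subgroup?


H = {0, 37} in ℤ_74
ℤ_74 is abelian; every subgroup of an abelian group is normal

Yes, normal subgroup


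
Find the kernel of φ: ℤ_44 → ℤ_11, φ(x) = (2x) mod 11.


Kernel = preimage of identity
ker(φ) = {x ∈ ℤ_44 : 2x ≡ 0 (mod 11)}. Since 11 | 44, φ is well-defined. The kernel is the cyclic subgroup ⟨11⟩ of ℤ_44 (order 4), i.e. {0, 11, 22, 33}

ker(φ) = {0, 11, 22, 33}


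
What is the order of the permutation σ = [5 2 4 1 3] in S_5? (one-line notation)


Cycle decomposition: (1 5 3 4)
Cycle lengths: 4
Order = lcm(4) = 4

ord(σ) = 4


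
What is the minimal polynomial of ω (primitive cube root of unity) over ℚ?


ω satisfies x² + x + 1 = 0 (the cyclotomic polynomial Φ₃)

Minimal polynomial: x² + x + 1


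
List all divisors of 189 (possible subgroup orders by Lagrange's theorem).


Lagrange's theorem: |H| divides |G|
|G| = 189
Divisors of 189: 1, 3, 7, 9, 21, 27, 63, 189

Possible subgroup orders: {1, 3, 7, 9, 21, 27, 63, 189}


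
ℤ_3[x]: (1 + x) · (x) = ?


Expand and collect like terms; reduce coefficients mod 3:
x^0: 1·0 = 0 ≡ 0 (mod 3)
x^1: 1·1 + 1·0 = 1 ≡ 1 (mod 3)
x^2: 1·1 = 1 ≡ 1 (mod 3)
Result: x + x^2

f · g = x + x^2


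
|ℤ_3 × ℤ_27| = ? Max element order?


|ℤ_3 × ℤ_27| = 3 × 27 = 81
Max element order = lcm(3,27) = 27
Cyclic? No (gcd=3)

|ℤ_3×ℤ_27| = 81, max element order = 27


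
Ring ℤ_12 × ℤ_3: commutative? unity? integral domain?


Direct product ring; commutative with unity (1,1); but (1,0)·(0,1) = (0,0) gives zero divisors, so not an integral domain
Commutative: Yes
Integral domain: No
Has unity: Yes

ℤ_12 × ℤ_3: Commutative=Yes, Unity=Yes


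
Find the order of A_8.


|A_n| = n!/2 (even permutations)
|A_8| = 8!/2 = 40320/2 = 20160

|A_8| = 20160


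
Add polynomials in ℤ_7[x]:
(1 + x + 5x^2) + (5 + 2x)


Add coefficients mod 7:
x^0: 1 + 5 = 6 (mod 7)
x^1: 1 + 2 = 3 (mod 7)
x^2: 5 + 0 = 5 (mod 7)
Result: 6 + 3x + 5x^2

f + g = 6 + 3x + 5x^2


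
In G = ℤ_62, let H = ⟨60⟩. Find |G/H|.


|⟨60⟩| = n / gcd(60, 62) = 62 / 2 = 31
H is normal (ℤ_62 is abelian).
|G/H| = |G| / |H| = 62 / 31 = 2

|G/H| = 2


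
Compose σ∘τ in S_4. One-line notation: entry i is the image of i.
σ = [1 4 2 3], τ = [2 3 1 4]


σ∘τ: apply τ first, then σ
1 →τ 2 →σ 4
2 →τ 3 →σ 2
3 →τ 1 →σ 1
4 →τ 4 →σ 3

σ∘τ = [4 2 1 3]


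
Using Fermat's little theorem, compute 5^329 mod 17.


Fermat's little theorem: if p is prime and gcd(a,p)=1, then a^(p-1) ≡ 1 (mod p)
p = 17 is prime, gcd(5,17) = 1
Reduce exponent: 329 mod 16 = 9
So 5^329 ≡ 5^9 (mod 17)
5^9 mod 17 = 12

5^329 ≡ 12 (mod 17)


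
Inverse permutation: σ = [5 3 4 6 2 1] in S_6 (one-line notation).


To find σ⁻¹, swap domain and range:
σ(1) = 5 → σ⁻¹(5) = 1
σ(2) = 3 → σ⁻¹(3) = 2
σ(3) = 4 → σ⁻¹(4) = 3
σ(4) = 6 → σ⁻¹(6) = 4
σ(5) = 2 → σ⁻¹(2) = 5
σ(6) = 1 → σ⁻¹(1) = 6

σ⁻¹ = [6 5 2 3 1 4]


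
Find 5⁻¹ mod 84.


Use the extended Euclidean algorithm to write 1 = 5·s + 84·t; then s mod 84 is the inverse.
Euclidean algorithm:
  5 = 0·84 + 5
  84 = 16·5 + 4
  5 = 1·4 + 1
  4 = 4·1 + 0
gcd(5,84) = 1
Back-substitution gives: 5·(17) + 84·(-1) = 1
So 5⁻¹ ≡ 17 ≡ 17 (mod 84)
Check: 5 × 17 = 85 ≡ 1 (mod 84) ✓

5⁻¹ ≡ 17 (mod 84)


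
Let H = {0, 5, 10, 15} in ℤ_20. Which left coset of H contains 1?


1 + H = {1 + h (mod 20) : h ∈ H}
1+0=1, 1+5=6, 1+10=11, 1+15=16

1 + H = {1, 6, 11, 16}


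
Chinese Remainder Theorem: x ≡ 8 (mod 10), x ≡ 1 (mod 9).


m₁ = 10, m₂ = 9, gcd = 1, so CRT applies. M = m₁·m₂ = 90
Let M₁ = M/m₁ = 9, M₂ = M/m₂ = 10
Find y₁ ≡ M₁⁻¹ (mod m₁): 9⁻¹ ≡ 9 (mod 10)
Find y₂ ≡ M₂⁻¹ (mod m₂): 10⁻¹ ≡ 1 (mod 9)
x = a₁·M₁·y₁ + a₂·M₂·y₂ = 8·9·9 + 1·10·1 = 658
Reduce mod 90: x ≡ 28
Check: 28 mod 10 = 8 ✓, 28 mod 9 = 1 ✓

x ≡ 28 (mod 90)


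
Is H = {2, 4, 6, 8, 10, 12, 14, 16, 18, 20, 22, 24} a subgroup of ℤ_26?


Subgroup test for H = {2, 4, 6, 8, 10, 12, 14, 16, 18, 20, 22, 24} in (ℤ_26, +):
(1) 0 ∈ H? No
(2) Closure: for all a,b ∈ H, (a+b) mod 26 ∈ H? No  [counterexample: 2 + 24 = 0 ∉ H]
(3) Inverses: for all a ∈ H, -a mod 26 ∈ H? Yes

No, H is not a subgroup of ℤ_26


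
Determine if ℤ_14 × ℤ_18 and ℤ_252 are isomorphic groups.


Comparing ℤ_14 × ℤ_18 and ℤ_252:
gcd(14,18) = 2 ≠ 1. Max element order in ℤ_14×ℤ_18 is lcm(14,18) = 126 < 252, so it has no element of order 252

No, ℤ_14 × ℤ_18 ≇ ℤ_252


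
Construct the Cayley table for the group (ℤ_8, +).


Elements: {0, 1, 2, 3, 4, 5, 6, 7}
Operation: addition mod 8
Entry (a, b) = (a + b) mod 8

Cayley table:
  | 0 | 1 | 2 | 3 | 4 | 5 | 6 | 7
0 | 0 | 1 | 2 | 3 | 4 | 5 | 6 | 7
1 | 1 | 2 | 3 | 4 | 5 | 6 | 7 | 0
2 | 2 | 3 | 4 | 5 | 6 | 7 | 0 | 1
3 | 3 | 4 | 5 | 6 | 7 | 0 | 1 | 2
4 | 4 | 5 | 6 | 7 | 0 | 1 | 2 | 3
5 | 5 | 6 | 7 | 0 | 1 | 2 | 3 | 4
6 | 6 | 7 | 0 | 1 | 2 | 3 | 4 | 5
7 | 7 | 0 | 1 | 2 | 3 | 4 | 5 | 6


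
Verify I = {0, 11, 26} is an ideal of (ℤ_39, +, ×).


Check ideal conditions for I = {0, 11, 26} in ℤ_39:
(1) I is an additive subgroup? No
(2) For r ∈ ℤ_39 and a ∈ I: r·a ∈ I? No  [counterexample: r=2, a=11, r·a mod 39 = 22 ∉ I]

No, I is not an ideal of ℤ_39


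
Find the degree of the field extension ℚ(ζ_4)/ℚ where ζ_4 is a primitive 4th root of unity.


[ℚ(ζ_n):ℚ] = deg Φ_n(x) = φ(n). Here φ(4) = 2

[ℚ(ζ_4)/ℚ where ζ_4 is a primitive 4th root of unity] = 2


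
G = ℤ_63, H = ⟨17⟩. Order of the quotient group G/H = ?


|⟨17⟩| = n / gcd(17, 63) = 63 / 1 = 63
H is normal (ℤ_63 is abelian).
|G/H| = |G| / |H| = 63 / 63 = 1

|G/H| = 1


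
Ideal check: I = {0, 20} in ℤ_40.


Check ideal conditions for I = {0, 20} in ℤ_40:
(1) I is an additive subgroup? Yes
(2) For r ∈ ℤ_40 and a ∈ I: r·a ∈ I? Yes

Yes, I is an ideal of ℤ_40


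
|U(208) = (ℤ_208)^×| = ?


U(n) is the group of units mod n; |U(n)| = φ(n)
|U(208)| = φ(208) = 96

|U(208) = (ℤ_208)^×| = 96


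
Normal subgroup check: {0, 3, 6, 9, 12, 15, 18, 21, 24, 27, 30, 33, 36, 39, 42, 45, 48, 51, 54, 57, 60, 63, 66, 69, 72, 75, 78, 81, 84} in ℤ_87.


H = {0, 3, 6, 9, 12, 15, 18, 21, 24, 27, 30, 33, 36, 39, 42, 45, 48, 51, 54, 57, 60, 63, 66, 69, 72, 75, 78, 81, 84} in ℤ_87
ℤ_87 is abelian; every subgroup of an abelian group is normal

Yes, normal subgroup


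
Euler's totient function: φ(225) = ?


Factor n: 225 = 3^2 × 5^2
φ(n) = n · ∏(1 - 1/p) over distinct primes p | n
φ(225) = 225 · (1 - 1/3) · (1 - 1/5) = 120

φ(225) = 120


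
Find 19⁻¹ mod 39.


Use the extended Euclidean algorithm to write 1 = 19·s + 39·t; then s mod 39 is the inverse.
Euclidean algorithm:
  19 = 0·39 + 19
  39 = 2·19 + 1
  19 = 19·1 + 0
gcd(19,39) = 1
Back-substitution gives: 19·(-2) + 39·(1) = 1
So 19⁻¹ ≡ -2 ≡ 37 (mod 39)
Check: 19 × 37 = 703 ≡ 1 (mod 39) ✓

19⁻¹ ≡ 37 (mod 39)


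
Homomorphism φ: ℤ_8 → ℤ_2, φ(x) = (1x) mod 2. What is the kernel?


Kernel = preimage of identity
ker(φ) = {x ∈ ℤ_8 : 1x ≡ 0 (mod 2)}. Since 2 | 8, φ is well-defined. The kernel is the cyclic subgroup ⟨2⟩ of ℤ_8 (order 4), i.e. {0, 2, 4, 6}

ker(φ) = {0, 2, 4, 6}


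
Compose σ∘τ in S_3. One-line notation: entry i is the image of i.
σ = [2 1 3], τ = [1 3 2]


σ∘τ: apply τ first, then σ
1 →τ 1 →σ 2
2 →τ 3 →σ 3
3 →τ 2 →σ 1

σ∘τ = [2 3 1]


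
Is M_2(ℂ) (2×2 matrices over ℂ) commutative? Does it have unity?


Matrix multiplication is non-commutative for n ≥ 2; the identity matrix I is the unity; singular matrices give zero divisors, so not an integral domain
Commutative: No
Integral domain: No
Has unity: Yes

M_2(ℂ) (2×2 matrices over ℂ): Commutative=No, Unity=Yes


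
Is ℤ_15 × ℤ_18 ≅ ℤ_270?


Comparing ℤ_15 × ℤ_18 and ℤ_270:
gcd(15,18) = 3 ≠ 1. Max element order in ℤ_15×ℤ_18 is lcm(15,18) = 90 < 270, so it has no element of order 270

No, ℤ_15 × ℤ_18 ≇ ℤ_270


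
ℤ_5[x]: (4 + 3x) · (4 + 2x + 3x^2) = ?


Expand and collect like terms; reduce coefficients mod 5:
x^0: 4·4 = 16 ≡ 1 (mod 5)
x^1: 4·2 + 3·4 = 20 ≡ 0 (mod 5)
x^2: 4·3 + 3·2 = 18 ≡ 3 (mod 5)
x^3: 3·3 = 9 ≡ 4 (mod 5)
Result: 1 + 3x^2 + 4x^3

f · g = 1 + 3x^2 + 4x^3


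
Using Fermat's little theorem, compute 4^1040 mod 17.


Fermat's little theorem: if p is prime and gcd(a,p)=1, then a^(p-1) ≡ 1 (mod p)
p = 17 is prime, gcd(4,17) = 1
Reduce exponent: 1040 mod 16 = 0
So 4^1040 ≡ 4^0 (mod 17)
4^0 = 1

4^1040 ≡ 1 (mod 17)


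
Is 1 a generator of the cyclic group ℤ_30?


g generates ℤ_n iff gcd(g, n) = 1
gcd(1, 30) = 1
Since gcd = 1, 1 is a generator.

Yes, 1 generates ℤ_30


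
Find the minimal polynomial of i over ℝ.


i satisfies x² + 1 = 0, irreducible over ℝ

Minimal polynomial: x² + 1


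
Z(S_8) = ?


Z(G) = {g ∈ G | gx = xg for all x ∈ G}
S_n is non-abelian for n ≥ 3; Z(S_8) is trivial

Z(S_8) = {e}


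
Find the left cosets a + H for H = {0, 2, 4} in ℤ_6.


H = {0, 2, 4}, |H| = 3
Number of cosets = |G|/|H| = 6/3 = 2
0 + H = {0, 2, 4}
1 + H = {1, 3, 5}

Cosets: 0+H={0,2,4}; 1+H={1,3,5}


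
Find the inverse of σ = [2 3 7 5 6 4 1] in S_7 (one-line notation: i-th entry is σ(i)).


To find σ⁻¹, swap domain and range:
σ(1) = 2 → σ⁻¹(2) = 1
σ(2) = 3 → σ⁻¹(3) = 2
σ(3) = 7 → σ⁻¹(7) = 3
σ(4) = 5 → σ⁻¹(5) = 4
σ(5) = 6 → σ⁻¹(6) = 5
σ(6) = 4 → σ⁻¹(4) = 6
σ(7) = 1 → σ⁻¹(1) = 7

σ⁻¹ = [7 1 2 6 4 5 3]


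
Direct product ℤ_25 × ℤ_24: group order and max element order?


|ℤ_25 × ℤ_24| = 25 × 24 = 600
Max element order = lcm(25,24) = 600
Cyclic? Yes (gcd=1)

|ℤ_25×ℤ_24| = 600, max element order = 600


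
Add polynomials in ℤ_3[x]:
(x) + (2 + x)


Add coefficients mod 3:
x^0: 0 + 2 = 2 (mod 3)
x^1: 1 + 1 = 2 (mod 3)
Result: 2 + 2x

f + g = 2 + 2x


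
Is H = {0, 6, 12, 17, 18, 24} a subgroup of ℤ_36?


Subgroup test for H = {0, 6, 12, 17, 18, 24} in (ℤ_36, +):
(1) 0 ∈ H? Yes
(2) Closure: for all a,b ∈ H, (a+b) mod 36 ∈ H? No  [counterexample: 6 + 17 = 23 ∉ H]
(3) Inverses: for all a ∈ H, -a mod 36 ∈ H? No

No, H is not a subgroup of ℤ_36


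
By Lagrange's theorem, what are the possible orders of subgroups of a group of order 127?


Lagrange's theorem: |H| divides |G|
|G| = 127
Divisors of 127: 1, 127

Possible subgroup orders: {1, 127}


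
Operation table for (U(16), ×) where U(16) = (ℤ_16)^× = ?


Elements: {1, 3, 5, 7, 9, 11, 13, 15}
Operation: multiplication mod 16
Entry (a, b) = (a × b) mod 16

Cayley table:
   |  1 |  3 |  5 |  7 |  9 | 11 | 13 | 15
 1 |  1 |  3 |  5 |  7 |  9 | 11 | 13 | 15
 3 |  3 |  9 | 15 |  5 | 11 |  1 |  7 | 13
 5 |  5 | 15 |  9 |  3 | 13 |  7 |  1 | 11
 7 |  7 |  5 |  3 |  1 | 15 | 13 | 11 |  9
 9 |  9 | 11 | 13 | 15 |  1 |  3 |  5 |  7
11 | 11 |  1 |  7 | 13 |  3 |  9 | 15 |  5
13 | 13 |  7 |  1 | 11 |  5 | 15 |  9 |  3
15 | 15 | 13 | 11 |  9 |  7 |  5 |  3 |  1


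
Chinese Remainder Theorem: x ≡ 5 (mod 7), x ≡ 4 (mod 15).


m₁ = 7, m₂ = 15, gcd = 1, so CRT applies. M = m₁·m₂ = 105
Let M₁ = M/m₁ = 15, M₂ = M/m₂ = 7
Find y₁ ≡ M₁⁻¹ (mod m₁): 15⁻¹ ≡ 1 (mod 7)
Find y₂ ≡ M₂⁻¹ (mod m₂): 7⁻¹ ≡ 13 (mod 15)
x = a₁·M₁·y₁ + a₂·M₂·y₂ = 5·15·1 + 4·7·13 = 439
Reduce mod 105: x ≡ 19
Check: 19 mod 7 = 5 ✓, 19 mod 15 = 4 ✓

x ≡ 19 (mod 105)


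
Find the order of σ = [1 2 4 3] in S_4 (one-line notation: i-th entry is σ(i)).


Cycle decomposition: (3 4)
Cycle lengths: 2
Order = lcm(2) = 2

ord(σ) = 2


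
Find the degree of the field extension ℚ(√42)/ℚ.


√42 has minimal polynomial x² - 42 (irreducible over ℚ since 42 is squarefree)

[ℚ(√42)/ℚ] = 2


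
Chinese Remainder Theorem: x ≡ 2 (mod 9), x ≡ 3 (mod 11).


m₁ = 9, m₂ = 11, gcd = 1, so CRT applies. M = m₁·m₂ = 99
Let M₁ = M/m₁ = 11, M₂ = M/m₂ = 9
Find y₁ ≡ M₁⁻¹ (mod m₁): 11⁻¹ ≡ 5 (mod 9)
Find y₂ ≡ M₂⁻¹ (mod m₂): 9⁻¹ ≡ 5 (mod 11)
x = a₁·M₁·y₁ + a₂·M₂·y₂ = 2·11·5 + 3·9·5 = 245
Reduce mod 99: x ≡ 47
Check: 47 mod 9 = 2 ✓, 47 mod 11 = 3 ✓

x ≡ 47 (mod 99)


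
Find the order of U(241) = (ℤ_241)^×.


U(n) is the group of units mod n; |U(n)| = φ(n)
|U(241)| = φ(241) = 240

|U(241) = (ℤ_241)^×| = 240


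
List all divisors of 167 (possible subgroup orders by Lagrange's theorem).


Lagrange's theorem: |H| divides |G|
|G| = 167
Divisors of 167: 1, 167

Possible subgroup orders: {1, 167}


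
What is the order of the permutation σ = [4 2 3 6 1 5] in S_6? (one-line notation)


Cycle decomposition: (1 4 6 5)
Cycle lengths: 4
Order = lcm(4) = 4

ord(σ) = 4


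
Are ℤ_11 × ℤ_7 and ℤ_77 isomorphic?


Comparing ℤ_11 × ℤ_7 and ℤ_77:
gcd(11,7) = 1, so ℤ_11 × ℤ_7 ≅ ℤ_77 (CRT)

Yes, ℤ_11 × ℤ_7 ≅ ℤ_77


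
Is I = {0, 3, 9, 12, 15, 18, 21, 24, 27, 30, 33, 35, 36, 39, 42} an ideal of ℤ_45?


Check ideal conditions for I = {0, 3, 9, 12, 15, 18, 21, 24, 27, 30, 33, 35, 36, 39, 42} in ℤ_45:
(1) I is an additive subgroup? No
(2) For r ∈ ℤ_45 and a ∈ I: r·a ∈ I? No  [counterexample: r=2, a=3, r·a mod 45 = 6 ∉ I]

No, I is not an ideal of ℤ_45


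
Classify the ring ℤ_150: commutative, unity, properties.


ℤ_150 is a commutative ring with unity 1; 150 = 2×75 is composite, so 2·75 ≡ 0 gives zero divisors (not an integral domain)
Commutative: Yes
Integral domain: No
Has unity: Yes

ℤ_150: Commutative=Yes, Unity=Yes


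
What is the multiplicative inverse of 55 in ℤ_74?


Use the extended Euclidean algorithm to write 1 = 55·s + 74·t; then s mod 74 is the inverse.
Euclidean algorithm:
  55 = 0·74 + 55
  74 = 1·55 + 19
  55 = 2·19 + 17
  19 = 1·17 + 2
  17 = 8·2 + 1
  2 = 2·1 + 0
gcd(55,74) = 1
Back-substitution gives: 55·(35) + 74·(-26) = 1
So 55⁻¹ ≡ 35 ≡ 35 (mod 74)
Check: 55 × 35 = 1925 ≡ 1 (mod 74) ✓

55⁻¹ ≡ 35 (mod 74)


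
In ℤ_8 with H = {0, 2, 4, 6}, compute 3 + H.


3 + H = {3 + h (mod 8) : h ∈ H}
3+0=3, 3+2=5, 3+4=7, 3+6=1
3 + H = {1, 3, 5, 7} = 1 + H

3 + H = {1, 3, 5, 7}


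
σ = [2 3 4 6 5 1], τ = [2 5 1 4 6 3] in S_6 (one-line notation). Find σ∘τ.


σ∘τ: apply τ first, then σ
1 →τ 2 →σ 3
2 →τ 5 →σ 5
3 →τ 1 →σ 2
4 →τ 4 →σ 6
5 →τ 6 →σ 1
6 →τ 3 →σ 4

σ∘τ = [3 5 2 6 1 4]


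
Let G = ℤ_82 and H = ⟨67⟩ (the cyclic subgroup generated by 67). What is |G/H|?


|⟨67⟩| = n / gcd(67, 82) = 82 / 1 = 82
H is normal (ℤ_82 is abelian).
|G/H| = |G| / |H| = 82 / 82 = 1

|G/H| = 1


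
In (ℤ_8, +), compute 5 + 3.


Operation: addition mod 8
5 + 3 = (a + b) mod 8 with a = 5, b = 3

5 + 3 = 0


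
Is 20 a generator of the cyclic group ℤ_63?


g generates ℤ_n iff gcd(g, n) = 1
gcd(20, 63) = 1
Since gcd = 1, 20 is a generator.

Yes, 20 generates ℤ_63


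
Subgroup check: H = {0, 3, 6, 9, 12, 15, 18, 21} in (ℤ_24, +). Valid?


Subgroup test for H = {0, 3, 6, 9, 12, 15, 18, 21} in (ℤ_24, +):
(1) 0 ∈ H? Yes
(2) Closure: for all a,b ∈ H, (a+b) mod 24 ∈ H? Yes
(3) Inverses: for all a ∈ H, -a mod 24 ∈ H? Yes

Yes, H is a subgroup of ℤ_24


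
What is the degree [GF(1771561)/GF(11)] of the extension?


GF(1771561) = GF(11^6), so the extension degree is 6

[GF(1771561)/GF(11)] = 6


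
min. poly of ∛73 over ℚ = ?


∛73 satisfies x³ - 73 = 0, irreducible over ℚ (no rational root; 73 is not a perfect cube)

Minimal polynomial: x³ - 73


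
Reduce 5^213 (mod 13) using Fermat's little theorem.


Fermat's little theorem: if p is prime and gcd(a,p)=1, then a^(p-1) ≡ 1 (mod p)
p = 13 is prime, gcd(5,13) = 1
Reduce exponent: 213 mod 12 = 9
So 5^213 ≡ 5^9 (mod 13)
5^9 mod 13 = 5

5^213 ≡ 5 (mod 13)


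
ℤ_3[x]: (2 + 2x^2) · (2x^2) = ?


Expand and collect like terms; reduce coefficients mod 3:
x^0: 2·0 = 0 ≡ 0 (mod 3)
x^1: 2·0 + 0·0 = 0 ≡ 0 (mod 3)
x^2: 2·2 + 0·0 + 2·0 = 4 ≡ 1 (mod 3)
x^3: 0·2 + 2·0 = 0 ≡ 0 (mod 3)
x^4: 2·2 = 4 ≡ 1 (mod 3)
Result: x^2 + x^4

f · g = x^2 + x^4


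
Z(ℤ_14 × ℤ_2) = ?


Z(G) = {g ∈ G | gx = xg for all x ∈ G}
Direct product of abelian groups is abelian, so Z(G) = G

Z(ℤ_14 × ℤ_2) = ℤ_14 × ℤ_2


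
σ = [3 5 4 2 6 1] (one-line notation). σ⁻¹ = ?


To find σ⁻¹, swap domain and range:
σ(1) = 3 → σ⁻¹(3) = 1
σ(2) = 5 → σ⁻¹(5) = 2
σ(3) = 4 → σ⁻¹(4) = 3
σ(4) = 2 → σ⁻¹(2) = 4
σ(5) = 6 → σ⁻¹(6) = 5
σ(6) = 1 → σ⁻¹(1) = 6

σ⁻¹ = [6 4 1 3 2 5]


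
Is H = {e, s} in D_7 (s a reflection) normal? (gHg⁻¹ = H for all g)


H = {e, s} in D_7 (s a reflection)
r·s·r⁻¹ = sr⁻² ≠ s for n ≥ 3, so {e, s} is not closed under conjugation

No, not a normal subgroup


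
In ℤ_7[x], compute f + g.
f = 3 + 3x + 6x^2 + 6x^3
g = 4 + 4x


Add coefficients mod 7:
x^0: 3 + 4 = 0 (mod 7)
x^1: 3 + 4 = 0 (mod 7)
x^2: 6 + 0 = 6 (mod 7)
x^3: 6 + 0 = 6 (mod 7)
Result: 6x^2 + 6x^3

f + g = 6x^2 + 6x^3


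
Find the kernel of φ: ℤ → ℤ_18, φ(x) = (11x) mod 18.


Kernel = preimage of identity
ker(φ) = {x ∈ ℤ : 11x ≡ 0 (mod 18)}. gcd(11,18) = 1, so 11x ≡ 0 (mod 18) ⟺ x ≡ 0 (mod 18/1 = 18). Hence ker(φ) = 18ℤ

ker(φ) = 18ℤ


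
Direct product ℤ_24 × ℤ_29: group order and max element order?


|ℤ_24 × ℤ_29| = 24 × 29 = 696
Max element order = lcm(24,29) = 696
Cyclic? Yes (gcd=1)

|ℤ_24×ℤ_29| = 696, max element order = 696


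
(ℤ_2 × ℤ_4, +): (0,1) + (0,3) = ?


Operation: componentwise addition mod (2, 4)
(0,1) + (0,3) = ((a₁+b₁) mod 2, (a₂+b₂) mod 4) with a = (0,1), b = (0,3)

(0,1) + (0,3) = (0,0)


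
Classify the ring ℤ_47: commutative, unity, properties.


ℤ_47 is a commutative ring with unity 1; 47 is prime, so ℤ_47 is a field (hence an integral domain)
Commutative: Yes
Integral domain: Yes
Has unity: Yes

ℤ_47: Commutative=Yes, Unity=Yes


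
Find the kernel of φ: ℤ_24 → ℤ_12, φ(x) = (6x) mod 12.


Kernel = preimage of identity
ker(φ) = {x ∈ ℤ_24 : 6x ≡ 0 (mod 12)}. Since 12 | 24, φ is well-defined. The kernel is the cyclic subgroup ⟨2⟩ of ℤ_24 (order 12), i.e. {0, 2, 4, 6, 8, 10, 12, 14, 16, 18, 20, 22}

ker(φ) = {0, 2, 4, 6, 8, 10, 12, 14, 16, 18, 20, 22}


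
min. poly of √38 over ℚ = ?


√38 satisfies x² - 38 = 0, irreducible over ℚ since 38 is squarefree

Minimal polynomial: x² - 38


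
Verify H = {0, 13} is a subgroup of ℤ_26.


Subgroup test for H = {0, 13} in (ℤ_26, +):
(1) 0 ∈ H? Yes
(2) Closure: for all a,b ∈ H, (a+b) mod 26 ∈ H? Yes
(3) Inverses: for all a ∈ H, -a mod 26 ∈ H? Yes

Yes, H is a subgroup of ℤ_26


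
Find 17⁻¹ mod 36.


Use the extended Euclidean algorithm to write 1 = 17·s + 36·t; then s mod 36 is the inverse.
Euclidean algorithm:
  17 = 0·36 + 17
  36 = 2·17 + 2
  17 = 8·2 + 1
  2 = 2·1 + 0
gcd(17,36) = 1
Back-substitution gives: 17·(17) + 36·(-8) = 1
So 17⁻¹ ≡ 17 ≡ 17 (mod 36)
Check: 17 × 17 = 289 ≡ 1 (mod 36) ✓

17⁻¹ ≡ 17 (mod 36)


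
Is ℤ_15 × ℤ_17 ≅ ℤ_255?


Comparing ℤ_15 × ℤ_17 and ℤ_255:
gcd(15,17) = 1, so ℤ_15 × ℤ_17 ≅ ℤ_255 (CRT)

Yes, ℤ_15 × ℤ_17 ≅ ℤ_255


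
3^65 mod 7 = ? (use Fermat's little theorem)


Fermat's little theorem: if p is prime and gcd(a,p)=1, then a^(p-1) ≡ 1 (mod p)
p = 7 is prime, gcd(3,7) = 1
Reduce exponent: 65 mod 6 = 5
So 3^65 ≡ 3^5 (mod 7)
3^5 mod 7 = 5

3^65 ≡ 5 (mod 7)


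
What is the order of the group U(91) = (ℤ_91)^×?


U(n) is the group of units mod n; |U(n)| = φ(n)
|U(91)| = φ(91) = 72

|U(91) = (ℤ_91)^×| = 72


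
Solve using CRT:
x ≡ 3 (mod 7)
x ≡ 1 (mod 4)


m₁ = 7, m₂ = 4, gcd = 1, so CRT applies. M = m₁·m₂ = 28
Let M₁ = M/m₁ = 4, M₂ = M/m₂ = 7
Find y₁ ≡ M₁⁻¹ (mod m₁): 4⁻¹ ≡ 2 (mod 7)
Find y₂ ≡ M₂⁻¹ (mod m₂): 7⁻¹ ≡ 3 (mod 4)
x = a₁·M₁·y₁ + a₂·M₂·y₂ = 3·4·2 + 1·7·3 = 45
Reduce mod 28: x ≡ 17
Check: 17 mod 7 = 3 ✓, 17 mod 4 = 1 ✓

x ≡ 17 (mod 28)


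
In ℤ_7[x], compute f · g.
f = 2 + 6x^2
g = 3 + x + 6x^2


Expand and collect like terms; reduce coefficients mod 7:
x^0: 2·3 = 6 ≡ 6 (mod 7)
x^1: 2·1 + 0·3 = 2 ≡ 2 (mod 7)
x^2: 2·6 + 0·1 + 6·3 = 30 ≡ 2 (mod 7)
x^3: 0·6 + 6·1 = 6 ≡ 6 (mod 7)
x^4: 6·6 = 36 ≡ 1 (mod 7)
Result: 6 + 2x + 2x^2 + 6x^3 + x^4

f · g = 6 + 2x + 2x^2 + 6x^3 + x^4


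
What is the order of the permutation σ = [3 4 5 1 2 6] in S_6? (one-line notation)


Cycle decomposition: (1 3 5 2 4)
Cycle lengths: 5
Order = lcm(5) = 5

ord(σ) = 5


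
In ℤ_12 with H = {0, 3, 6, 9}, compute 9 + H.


9 + H = {9 + h (mod 12) : h ∈ H}
9+0=9, 9+3=0, 9+6=3, 9+9=6
9 + H = {0, 3, 6, 9} = 0 + H

9 + H = {0, 3, 6, 9}


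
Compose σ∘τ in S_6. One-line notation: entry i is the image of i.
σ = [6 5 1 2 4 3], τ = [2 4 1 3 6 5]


σ∘τ: apply τ first, then σ
1 →τ 2 →σ 5
2 →τ 4 →σ 2
3 →τ 1 →σ 6
4 →τ 3 →σ 1
5 →τ 6 →σ 3
6 →τ 5 →σ 4

σ∘τ = [5 2 6 1 3 4]


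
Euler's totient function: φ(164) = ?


Factor n: 164 = 2^2 × 41
φ(n) = n · ∏(1 - 1/p) over distinct primes p | n
φ(164) = 164 · (1 - 1/2) · (1 - 1/41) = 80

φ(164) = 80


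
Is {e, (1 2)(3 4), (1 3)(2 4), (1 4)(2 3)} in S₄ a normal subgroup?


H = {e, (1 2)(3 4), (1 3)(2 4), (1 4)(2 3)} in S₄
This is the Klein four-group V₄; it is normal in S₄ (it is a union of conjugacy classes)

Yes, normal subgroup


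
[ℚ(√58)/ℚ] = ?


√58 has minimal polynomial x² - 58 (irreducible over ℚ since 58 is squarefree)

[ℚ(√58)/ℚ] = 2


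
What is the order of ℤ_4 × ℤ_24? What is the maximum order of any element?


|ℤ_4 × ℤ_24| = 4 × 24 = 96
Max element order = lcm(4,24) = 24
Cyclic? No (gcd=4)

|ℤ_4×ℤ_24| = 96, max element order = 24


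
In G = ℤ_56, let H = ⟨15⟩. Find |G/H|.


|⟨15⟩| = n / gcd(15, 56) = 56 / 1 = 56
H is normal (ℤ_56 is abelian).
|G/H| = |G| / |H| = 56 / 56 = 1

|G/H| = 1


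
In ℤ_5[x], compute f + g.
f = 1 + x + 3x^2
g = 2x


Add coefficients mod 5:
x^0: 1 + 0 = 1 (mod 5)
x^1: 1 + 2 = 3 (mod 5)
x^2: 3 + 0 = 3 (mod 5)
Result: 1 + 3x + 3x^2

f + g = 1 + 3x + 3x^2


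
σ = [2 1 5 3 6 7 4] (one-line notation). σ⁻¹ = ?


To find σ⁻¹, swap domain and range:
σ(1) = 2 → σ⁻¹(2) = 1
σ(2) = 1 → σ⁻¹(1) = 2
σ(3) = 5 → σ⁻¹(5) = 3
σ(4) = 3 → σ⁻¹(3) = 4
σ(5) = 6 → σ⁻¹(6) = 5
σ(6) = 7 → σ⁻¹(7) = 6
σ(7) = 4 → σ⁻¹(4) = 7

σ⁻¹ = [2 1 4 7 3 5 6]


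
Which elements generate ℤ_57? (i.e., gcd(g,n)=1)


g generates ℤ_n iff gcd(g,n) = 1
Prime factors of 57: 3, 19
Generators are g ∈ {1,...,56} not divisible by any of these primes.
Generators: {1, 2, 4, 5, 7, 8, 10, 11, 13, 14, 16, 17, 20, 22, 23, 25, 26, 28, 29, 31, 32, 34, 35, 37, 40, 41, 43, 44, 46, 47, 49, 50, 52, 53, 55, 56}
Number of generators = φ(57) = 36

Generators of ℤ_57 = {1, 2, 4, 5, 7, 8, 10, 11, 13, 14, 16, 17, 20, 22, 23, 25, 26, 28, 29, 31, 32, 34, 35, 37, 40, 41, 43, 44, 46, 47, 49, 50, 52, 53, 55, 56}


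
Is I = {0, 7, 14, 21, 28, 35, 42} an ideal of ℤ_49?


Check ideal conditions for I = {0, 7, 14, 21, 28, 35, 42} in ℤ_49:
(1) I is an additive subgroup? Yes
(2) For r ∈ ℤ_49 and a ∈ I: r·a ∈ I? Yes

Yes, I is an ideal of ℤ_49


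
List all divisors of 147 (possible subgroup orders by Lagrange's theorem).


Lagrange's theorem: |H| divides |G|
|G| = 147
Divisors of 147: 1, 3, 7, 21, 49, 147

Possible subgroup orders: {1, 3, 7, 21, 49, 147}


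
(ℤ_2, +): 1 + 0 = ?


Operation: addition mod 2
1 + 0 = (a + b) mod 2 with a = 1, b = 0

1 + 0 = 1


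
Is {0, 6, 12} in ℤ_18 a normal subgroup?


H = {0, 6, 12} in ℤ_18
ℤ_18 is abelian; every subgroup of an abelian group is normal

Yes, normal subgroup


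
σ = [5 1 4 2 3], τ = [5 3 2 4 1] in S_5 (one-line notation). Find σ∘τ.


σ∘τ: apply τ first, then σ
1 →τ 5 →σ 3
2 →τ 3 →σ 4
3 →τ 2 →σ 1
4 →τ 4 →σ 2
5 →τ 1 →σ 5

σ∘τ = [3 4 1 2 5]


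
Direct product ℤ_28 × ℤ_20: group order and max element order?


|ℤ_28 × ℤ_20| = 28 × 20 = 560
Max element order = lcm(28,20) = 140
Cyclic? No (gcd=4)

|ℤ_28×ℤ_20| = 560, max element order = 140


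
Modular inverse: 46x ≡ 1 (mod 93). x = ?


Use the extended Euclidean algorithm to write 1 = 46·s + 93·t; then s mod 93 is the inverse.
Euclidean algorithm:
  46 = 0·93 + 46
  93 = 2·46 + 1
  46 = 46·1 + 0
gcd(46,93) = 1
Back-substitution gives: 46·(-2) + 93·(1) = 1
So 46⁻¹ ≡ -2 ≡ 91 (mod 93)
Check: 46 × 91 = 4186 ≡ 1 (mod 93) ✓

46⁻¹ ≡ 91 (mod 93)


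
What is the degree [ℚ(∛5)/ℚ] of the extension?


∛5 has minimal polynomial x³ - 5 (irreducible over ℚ since 5 is not a perfect cube)

[ℚ(∛5)/ℚ] = 3


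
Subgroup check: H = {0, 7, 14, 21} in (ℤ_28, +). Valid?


Subgroup test for H = {0, 7, 14, 21} in (ℤ_28, +):
(1) 0 ∈ H? Yes
(2) Closure: for all a,b ∈ H, (a+b) mod 28 ∈ H? Yes
(3) Inverses: for all a ∈ H, -a mod 28 ∈ H? Yes

Yes, H is a subgroup of ℤ_28


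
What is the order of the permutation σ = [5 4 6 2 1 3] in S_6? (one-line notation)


Cycle decomposition: (1 5) (2 4) (3 6)
Cycle lengths: 2, 2, 2
Order = lcm(2, 2, 2) = 2

ord(σ) = 2


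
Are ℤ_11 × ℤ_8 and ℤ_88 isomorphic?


Comparing ℤ_11 × ℤ_8 and ℤ_88:
gcd(11,8) = 1, so ℤ_11 × ℤ_8 ≅ ℤ_88 (CRT)

Yes, ℤ_11 × ℤ_8 ≅ ℤ_88


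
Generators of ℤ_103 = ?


g generates ℤ_n iff gcd(g,n) = 1
Prime factors of 103: 103
Generators are g ∈ {1,...,102} not divisible by any of these primes.
Generators: {1, 2, 3, 4, 5, 6, 7, 8, 9, 10, 11, 12, 13, 14, 15, 16, 17, 18, 19, 20, 21, 22, 23, 24, 25, 26, 27, 28, 29, 30, 31, 32, 33, 34, 35, 36, 37, 38, 39, 40, 41, 42, 43, 44, 45, 46, 47, 48, 49, 50, 51, 52, 53, 54, 55, 56, 57, 58, 59, 60, 61, 62, 63, 64, 65, 66, 67, 68, 69, 70, 71, 72, 73, 74, 75, 76, 77, 78, 79, 80, 81, 82, 83, 84, 85, 86, 87, 88, 89, 90, 91, 92, 93, 94, 95, 96, 97, 98, 99, 100, 101, 102}
Number of generators = φ(103) = 102

Generators of ℤ_103 = {1, 2, 3, 4, 5, 6, 7, 8, 9, 10, 11, 12, 13, 14, 15, 16, 17, 18, 19, 20, 21, 22, 23, 24, 25, 26, 27, 28, 29, 30, 31, 32, 33, 34, 35, 36, 37, 38, 39, 40, 41, 42, 43, 44, 45, 46, 47, 48, 49, 50, 51, 52, 53, 54, 55, 56, 57, 58, 59, 60, 61, 62, 63, 64, 65, 66, 67, 68, 69, 70, 71, 72, 73, 74, 75, 76, 77, 78, 79, 80, 81, 82, 83, 84, 85, 86, 87, 88, 89, 90, 91, 92, 93, 94, 95, 96, 97, 98, 99, 100, 101, 102}


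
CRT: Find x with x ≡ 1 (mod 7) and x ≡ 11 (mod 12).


m₁ = 7, m₂ = 12, gcd = 1, so CRT applies. M = m₁·m₂ = 84
Let M₁ = M/m₁ = 12, M₂ = M/m₂ = 7
Find y₁ ≡ M₁⁻¹ (mod m₁): 12⁻¹ ≡ 3 (mod 7)
Find y₂ ≡ M₂⁻¹ (mod m₂): 7⁻¹ ≡ 7 (mod 12)
x = a₁·M₁·y₁ + a₂·M₂·y₂ = 1·12·3 + 11·7·7 = 575
Reduce mod 84: x ≡ 71
Check: 71 mod 7 = 1 ✓, 71 mod 12 = 11 ✓

x ≡ 71 (mod 84)


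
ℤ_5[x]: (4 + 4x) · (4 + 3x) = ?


Expand and collect like terms; reduce coefficients mod 5:
x^0: 4·4 = 16 ≡ 1 (mod 5)
x^1: 4·3 + 4·4 = 28 ≡ 3 (mod 5)
x^2: 4·3 = 12 ≡ 2 (mod 5)
Result: 1 + 3x + 2x^2

f · g = 1 + 3x + 2x^2


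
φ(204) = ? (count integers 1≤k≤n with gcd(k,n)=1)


Factor n: 204 = 2^2 × 3 × 17
φ(n) = n · ∏(1 - 1/p) over distinct primes p | n
φ(204) = 204 · (1 - 1/2) · (1 - 1/3) · (1 - 1/17) = 64

φ(204) = 64


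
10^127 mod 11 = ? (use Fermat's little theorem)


Fermat's little theorem: if p is prime and gcd(a,p)=1, then a^(p-1) ≡ 1 (mod p)
p = 11 is prime, gcd(10,11) = 1
Reduce exponent: 127 mod 10 = 7
So 10^127 ≡ 10^7 (mod 11)
10^7 mod 11 = 10

10^127 ≡ 10 (mod 11)


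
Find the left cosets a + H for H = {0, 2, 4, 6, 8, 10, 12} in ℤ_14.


H = {0, 2, 4, 6, 8, 10, 12}, |H| = 7
Number of cosets = |G|/|H| = 14/7 = 2
0 + H = {0, 2, 4, 6, 8, 10, 12}
1 + H = {1, 3, 5, 7, 9, 11, 13}

Cosets: 0+H={0,2,4,6,8,10,12}; 1+H={1,3,5,7,9,11,13}


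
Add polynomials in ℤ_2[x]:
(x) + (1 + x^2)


Add coefficients mod 2:
x^0: 0 + 1 = 1 (mod 2)
x^1: 1 + 0 = 1 (mod 2)
x^2: 0 + 1 = 1 (mod 2)
Result: 1 + x + x^2

f + g = 1 + x + x^2


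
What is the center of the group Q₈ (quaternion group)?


Z(G) = {g ∈ G | gx = xg for all x ∈ G}
In Q₈ = {±1, ±i, ±j, ±k}, only ±1 commute with every element

Z(Q₈ (quaternion group)) = {1, -1}


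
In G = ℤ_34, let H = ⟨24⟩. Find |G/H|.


|⟨24⟩| = n / gcd(24, 34) = 34 / 2 = 17
H is normal (ℤ_34 is abelian).
|G/H| = |G| / |H| = 34 / 17 = 2

|G/H| = 2


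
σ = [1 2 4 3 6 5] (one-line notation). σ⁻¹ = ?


To find σ⁻¹, swap domain and range:
σ(1) = 1 → σ⁻¹(1) = 1
σ(2) = 2 → σ⁻¹(2) = 2
σ(3) = 4 → σ⁻¹(4) = 3
σ(4) = 3 → σ⁻¹(3) = 4
σ(5) = 6 → σ⁻¹(6) = 5
σ(6) = 5 → σ⁻¹(5) = 6

σ⁻¹ = [1 2 4 3 6 5]


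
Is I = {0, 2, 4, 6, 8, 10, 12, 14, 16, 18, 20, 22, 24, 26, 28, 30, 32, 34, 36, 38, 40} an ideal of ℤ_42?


Check ideal conditions for I = {0, 2, 4, 6, 8, 10, 12, 14, 16, 18, 20, 22, 24, 26, 28, 30, 32, 34, 36, 38, 40} in ℤ_42:
(1) I is an additive subgroup? Yes
(2) For r ∈ ℤ_42 and a ∈ I: r·a ∈ I? Yes

Yes, I is an ideal of ℤ_42


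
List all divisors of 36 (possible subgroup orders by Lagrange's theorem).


Lagrange's theorem: |H| divides |G|
|G| = 36
Divisors of 36: 1, 2, 3, 4, 6, 9, 12, 18, 36

Possible subgroup orders: {1, 2, 3, 4, 6, 9, 12, 18, 36}


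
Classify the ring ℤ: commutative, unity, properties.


integers form a commutative ring with unity 1; no zero divisors
Commutative: Yes
Integral domain: Yes
Has unity: Yes

ℤ: Commutative=Yes, Unity=Yes


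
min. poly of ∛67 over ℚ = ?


∛67 satisfies x³ - 67 = 0, irreducible over ℚ (no rational root; 67 is not a perfect cube)

Minimal polynomial: x³ - 67


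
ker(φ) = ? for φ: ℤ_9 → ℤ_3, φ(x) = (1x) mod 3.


Kernel = preimage of identity
ker(φ) = {x ∈ ℤ_9 : 1x ≡ 0 (mod 3)}. Since 3 | 9, φ is well-defined. The kernel is the cyclic subgroup ⟨3⟩ of ℤ_9 (order 3), i.e. {0, 3, 6}

ker(φ) = {0, 3, 6}


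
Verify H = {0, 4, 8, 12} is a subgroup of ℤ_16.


Subgroup test for H = {0, 4, 8, 12} in (ℤ_16, +):
(1) 0 ∈ H? Yes
(2) Closure: for all a,b ∈ H, (a+b) mod 16 ∈ H? Yes
(3) Inverses: for all a ∈ H, -a mod 16 ∈ H? Yes

Yes, H is a subgroup of ℤ_16


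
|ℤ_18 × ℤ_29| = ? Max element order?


|ℤ_18 × ℤ_29| = 18 × 29 = 522
Max element order = lcm(18,29) = 522
Cyclic? Yes (gcd=1)

|ℤ_18×ℤ_29| = 522, max element order = 522


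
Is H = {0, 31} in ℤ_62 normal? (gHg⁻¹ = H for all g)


H = {0, 31} in ℤ_62
ℤ_62 is abelian; every subgroup of an abelian group is normal

Yes, normal subgroup


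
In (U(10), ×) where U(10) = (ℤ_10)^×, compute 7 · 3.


Operation: multiplication mod 10
7 · 3 = (a × b) mod 10 with a = 7, b = 3

7 · 3 = 1


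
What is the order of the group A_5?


|A_n| = n!/2 (even permutations)
|A_5| = 5!/2 = 120/2 = 60

|A_5| = 60


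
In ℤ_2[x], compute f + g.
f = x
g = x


Add coefficients mod 2:
x^0: 0 + 0 = 0 (mod 2)
x^1: 1 + 1 = 0 (mod 2)
Result: 0

f + g = 0


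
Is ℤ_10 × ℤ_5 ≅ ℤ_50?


Comparing ℤ_10 × ℤ_5 and ℤ_50:
gcd(10,5) = 5 ≠ 1. Max element order in ℤ_10×ℤ_5 is lcm(10,5) = 10 < 50, so it has no element of order 50

No, ℤ_10 × ℤ_5 ≇ ℤ_50


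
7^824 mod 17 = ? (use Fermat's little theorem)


Fermat's little theorem: if p is prime and gcd(a,p)=1, then a^(p-1) ≡ 1 (mod p)
p = 17 is prime, gcd(7,17) = 1
Reduce exponent: 824 mod 16 = 8
So 7^824 ≡ 7^8 (mod 17)
7^8 mod 17 = 16

7^824 ≡ 16 (mod 17)


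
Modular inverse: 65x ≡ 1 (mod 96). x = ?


Use the extended Euclidean algorithm to write 1 = 65·s + 96·t; then s mod 96 is the inverse.
Euclidean algorithm:
  65 = 0·96 + 65
  96 = 1·65 + 31
  65 = 2·31 + 3
  31 = 10·3 + 1
  3 = 3·1 + 0
gcd(65,96) = 1
Back-substitution gives: 65·(-31) + 96·(21) = 1
So 65⁻¹ ≡ -31 ≡ 65 (mod 96)
Check: 65 × 65 = 4225 ≡ 1 (mod 96) ✓

65⁻¹ ≡ 65 (mod 96)


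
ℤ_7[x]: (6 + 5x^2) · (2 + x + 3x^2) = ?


Expand and collect like terms; reduce coefficients mod 7:
x^0: 6·2 = 12 ≡ 5 (mod 7)
x^1: 6·1 + 0·2 = 6 ≡ 6 (mod 7)
x^2: 6·3 + 0·1 + 5·2 = 28 ≡ 0 (mod 7)
x^3: 0·3 + 5·1 = 5 ≡ 5 (mod 7)
x^4: 5·3 = 15 ≡ 1 (mod 7)
Result: 5 + 6x + 5x^3 + x^4

f · g = 5 + 6x + 5x^3 + x^4


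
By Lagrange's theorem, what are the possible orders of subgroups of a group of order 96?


Lagrange's theorem: |H| divides |G|
|G| = 96
Divisors of 96: 1, 2, 3, 4, 6, 8, 12, 16, 24, 32, 48, 96

Possible subgroup orders: {1, 2, 3, 4, 6, 8, 12, 16, 24, 32, 48, 96}


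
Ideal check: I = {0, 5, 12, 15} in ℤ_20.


Check ideal conditions for I = {0, 5, 12, 15} in ℤ_20:
(1) I is an additive subgroup? No
(2) For r ∈ ℤ_20 and a ∈ I: r·a ∈ I? No  [counterexample: r=2, a=5, r·a mod 20 = 10 ∉ I]

No, I is not an ideal of ℤ_20


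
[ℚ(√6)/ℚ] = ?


√6 has minimal polynomial x² - 6 (irreducible over ℚ since 6 is squarefree)

[ℚ(√6)/ℚ] = 2


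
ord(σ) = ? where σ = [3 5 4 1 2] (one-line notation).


Cycle decomposition: (1 3 4) (2 5)
Cycle lengths: 3, 2
Order = lcm(3, 2) = 6

ord(σ) = 6


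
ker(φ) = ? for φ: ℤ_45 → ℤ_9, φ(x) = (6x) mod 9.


Kernel = preimage of identity
ker(φ) = {x ∈ ℤ_45 : 6x ≡ 0 (mod 9)}. Since 9 | 45, φ is well-defined. The kernel is the cyclic subgroup ⟨3⟩ of ℤ_45 (order 15), i.e. {0, 3, 6, 9, 12, 15, 18, 21, 24, 27, 30, 33, 36, 39, 42}

ker(φ) = {0, 3, 6, 9, 12, 15, 18, 21, 24, 27, 30, 33, 36, 39, 42}


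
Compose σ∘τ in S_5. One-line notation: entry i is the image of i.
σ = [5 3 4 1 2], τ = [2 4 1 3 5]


σ∘τ: apply τ first, then σ
1 →τ 2 →σ 3
2 →τ 4 →σ 1
3 →τ 1 →σ 5
4 →τ 3 →σ 4
5 →τ 5 →σ 2

σ∘τ = [3 1 5 4 2]


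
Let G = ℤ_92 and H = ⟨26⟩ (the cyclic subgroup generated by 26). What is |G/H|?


|⟨26⟩| = n / gcd(26, 92) = 92 / 2 = 46
H is normal (ℤ_92 is abelian).
|G/H| = |G| / |H| = 92 / 46 = 2

|G/H| = 2


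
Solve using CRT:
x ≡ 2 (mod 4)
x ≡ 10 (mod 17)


m₁ = 4, m₂ = 17, gcd = 1, so CRT applies. M = m₁·m₂ = 68
Let M₁ = M/m₁ = 17, M₂ = M/m₂ = 4
Find y₁ ≡ M₁⁻¹ (mod m₁): 17⁻¹ ≡ 1 (mod 4)
Find y₂ ≡ M₂⁻¹ (mod m₂): 4⁻¹ ≡ 13 (mod 17)
x = a₁·M₁·y₁ + a₂·M₂·y₂ = 2·17·1 + 10·4·13 = 554
Reduce mod 68: x ≡ 10
Check: 10 mod 4 = 2 ✓, 10 mod 17 = 10 ✓

x ≡ 10 (mod 68)


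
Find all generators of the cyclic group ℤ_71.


g generates ℤ_n iff gcd(g,n) = 1
Prime factors of 71: 71
Generators are g ∈ {1,...,70} not divisible by any of these primes.
Generators: {1, 2, 3, 4, 5, 6, 7, 8, 9, 10, 11, 12, 13, 14, 15, 16, 17, 18, 19, 20, 21, 22, 23, 24, 25, 26, 27, 28, 29, 30, 31, 32, 33, 34, 35, 36, 37, 38, 39, 40, 41, 42, 43, 44, 45, 46, 47, 48, 49, 50, 51, 52, 53, 54, 55, 56, 57, 58, 59, 60, 61, 62, 63, 64, 65, 66, 67, 68, 69, 70}
Number of generators = φ(71) = 70

Generators of ℤ_71 = {1, 2, 3, 4, 5, 6, 7, 8, 9, 10, 11, 12, 13, 14, 15, 16, 17, 18, 19, 20, 21, 22, 23, 24, 25, 26, 27, 28, 29, 30, 31, 32, 33, 34, 35, 36, 37, 38, 39, 40, 41, 42, 43, 44, 45, 46, 47, 48, 49, 50, 51, 52, 53, 54, 55, 56, 57, 58, 59, 60, 61, 62, 63, 64, 65, 66, 67, 68, 69, 70}


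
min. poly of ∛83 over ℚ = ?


∛83 satisfies x³ - 83 = 0, irreducible over ℚ (no rational root; 83 is not a perfect cube)

Minimal polynomial: x³ - 83


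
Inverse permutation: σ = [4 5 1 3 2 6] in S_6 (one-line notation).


To find σ⁻¹, swap domain and range:
σ(1) = 4 → σ⁻¹(4) = 1
σ(2) = 5 → σ⁻¹(5) = 2
σ(3) = 1 → σ⁻¹(1) = 3
σ(4) = 3 → σ⁻¹(3) = 4
σ(5) = 2 → σ⁻¹(2) = 5
σ(6) = 6 → σ⁻¹(6) = 6

σ⁻¹ = [3 5 4 1 2 6]


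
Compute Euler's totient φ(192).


Factor n: 192 = 2^6 × 3
φ(n) = n · ∏(1 - 1/p) over distinct primes p | n
φ(192) = 192 · (1 - 1/2) · (1 - 1/3) = 64

φ(192) = 64


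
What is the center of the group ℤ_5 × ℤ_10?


Z(G) = {g ∈ G | gx = xg for all x ∈ G}
Direct product of abelian groups is abelian, so Z(G) = G

Z(ℤ_5 × ℤ_10) = ℤ_5 × ℤ_10


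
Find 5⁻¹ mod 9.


Use the extended Euclidean algorithm to write 1 = 5·s + 9·t; then s mod 9 is the inverse.
Euclidean algorithm:
  5 = 0·9 + 5
  9 = 1·5 + 4
  5 = 1·4 + 1
  4 = 4·1 + 0
gcd(5,9) = 1
Back-substitution gives: 5·(2) + 9·(-1) = 1
So 5⁻¹ ≡ 2 ≡ 2 (mod 9)
Check: 5 × 2 = 10 ≡ 1 (mod 9) ✓

5⁻¹ ≡ 2 (mod 9)
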